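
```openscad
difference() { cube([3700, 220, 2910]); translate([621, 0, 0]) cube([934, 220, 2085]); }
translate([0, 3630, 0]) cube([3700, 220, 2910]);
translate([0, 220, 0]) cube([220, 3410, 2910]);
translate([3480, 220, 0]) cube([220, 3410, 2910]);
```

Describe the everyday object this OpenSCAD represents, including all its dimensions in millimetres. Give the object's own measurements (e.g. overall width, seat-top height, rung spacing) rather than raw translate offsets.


A single room: four walls, each 2910 mm tall and 220 mm thick, enclosing an outside footprint 3700×3850 mm (x × y), no floor or roof. The front and back walls (−y and +y sides) run the full x-width; the side walls fit between their inner faces. A door opening 934 mm wide and 2085 mm tall is cut through the front wall from the floor up, its −x edge 621 mm from the wall's −x end.


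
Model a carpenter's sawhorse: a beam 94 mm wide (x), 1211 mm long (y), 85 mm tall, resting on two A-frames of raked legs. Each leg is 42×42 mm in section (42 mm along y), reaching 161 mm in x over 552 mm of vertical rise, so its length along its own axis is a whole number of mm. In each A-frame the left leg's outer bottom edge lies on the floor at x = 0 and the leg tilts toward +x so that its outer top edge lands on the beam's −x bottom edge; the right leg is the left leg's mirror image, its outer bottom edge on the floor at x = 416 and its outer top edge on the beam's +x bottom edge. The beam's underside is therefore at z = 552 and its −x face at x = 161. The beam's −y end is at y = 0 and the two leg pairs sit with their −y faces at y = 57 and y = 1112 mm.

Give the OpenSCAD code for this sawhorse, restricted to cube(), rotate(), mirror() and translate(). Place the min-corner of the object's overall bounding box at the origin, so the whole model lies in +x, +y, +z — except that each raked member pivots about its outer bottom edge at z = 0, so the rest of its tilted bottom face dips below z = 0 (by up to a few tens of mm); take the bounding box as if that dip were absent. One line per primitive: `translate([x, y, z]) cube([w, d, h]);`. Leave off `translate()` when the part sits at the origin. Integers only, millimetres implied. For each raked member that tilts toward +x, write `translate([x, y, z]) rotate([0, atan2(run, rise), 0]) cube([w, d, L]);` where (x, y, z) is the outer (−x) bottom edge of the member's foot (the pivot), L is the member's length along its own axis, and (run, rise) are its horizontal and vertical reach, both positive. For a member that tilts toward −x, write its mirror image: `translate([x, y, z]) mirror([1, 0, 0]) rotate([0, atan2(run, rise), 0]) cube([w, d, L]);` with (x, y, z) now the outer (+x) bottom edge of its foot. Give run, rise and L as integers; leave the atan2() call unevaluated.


// leg length = √(161² + 552²) = 575
// right-leg outer foot x = 2·161 + 94 = 416
// beam min-corner = (161, 0, 552)
translate([161, 0, 552]) cube([94, 1211, 85]);
translate([0, 57, 0]) rotate([0, atan2(161, 552), 0]) cube([42, 42, 575]);
translate([416, 57, 0]) mirror([1, 0, 0]) rotate([0, atan2(161, 552), 0]) cube([42, 42, 575]);
translate([0, 1112, 0]) rotate([0, atan2(161, 552), 0]) cube([42, 42, 575]);
translate([416, 1112, 0]) mirror([1, 0, 0]) rotate([0, atan2(161, 552), 0]) cube([42, 42, 575]);


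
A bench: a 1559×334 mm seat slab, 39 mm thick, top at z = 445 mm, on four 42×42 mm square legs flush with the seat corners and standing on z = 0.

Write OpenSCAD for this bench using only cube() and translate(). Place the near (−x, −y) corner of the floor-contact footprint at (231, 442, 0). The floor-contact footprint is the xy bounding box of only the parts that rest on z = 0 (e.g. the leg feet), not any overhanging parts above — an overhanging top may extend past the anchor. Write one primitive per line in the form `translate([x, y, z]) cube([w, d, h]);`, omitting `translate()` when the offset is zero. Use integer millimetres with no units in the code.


translate([231, 442, 406]) cube([1559, 334, 39]);
translate([231, 442, 0]) cube([42, 42, 406]);
translate([231, 734, 0]) cube([42, 42, 406]);
translate([1748, 442, 0]) cube([42, 42, 406]);
translate([1748, 734, 0]) cube([42, 42, 406]);


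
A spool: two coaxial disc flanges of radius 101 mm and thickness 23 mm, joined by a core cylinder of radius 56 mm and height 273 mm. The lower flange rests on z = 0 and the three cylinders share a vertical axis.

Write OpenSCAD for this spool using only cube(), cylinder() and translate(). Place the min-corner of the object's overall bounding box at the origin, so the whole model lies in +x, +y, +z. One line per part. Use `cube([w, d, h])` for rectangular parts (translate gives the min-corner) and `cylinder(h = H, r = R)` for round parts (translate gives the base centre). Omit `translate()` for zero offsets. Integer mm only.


translate([101, 101, 0]) cylinder(h = 23, r = 101);
translate([101, 101, 23]) cylinder(h = 273, r = 56);
translate([101, 101, 296]) cylinder(h = 23, r = 101);


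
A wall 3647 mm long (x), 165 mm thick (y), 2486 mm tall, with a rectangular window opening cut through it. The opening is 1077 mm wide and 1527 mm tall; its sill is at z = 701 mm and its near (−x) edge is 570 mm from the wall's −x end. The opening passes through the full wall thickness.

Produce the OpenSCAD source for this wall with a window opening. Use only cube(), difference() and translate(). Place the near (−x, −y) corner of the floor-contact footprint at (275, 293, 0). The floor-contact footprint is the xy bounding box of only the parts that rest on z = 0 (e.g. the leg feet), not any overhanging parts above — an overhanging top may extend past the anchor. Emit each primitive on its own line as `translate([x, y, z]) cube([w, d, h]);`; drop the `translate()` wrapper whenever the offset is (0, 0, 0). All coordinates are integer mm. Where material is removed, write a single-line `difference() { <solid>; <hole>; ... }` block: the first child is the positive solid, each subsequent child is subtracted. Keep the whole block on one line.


difference() { translate([275, 293, 0]) cube([3647, 165, 2486]); translate([845, 293, 701]) cube([1077, 165, 1527]); }


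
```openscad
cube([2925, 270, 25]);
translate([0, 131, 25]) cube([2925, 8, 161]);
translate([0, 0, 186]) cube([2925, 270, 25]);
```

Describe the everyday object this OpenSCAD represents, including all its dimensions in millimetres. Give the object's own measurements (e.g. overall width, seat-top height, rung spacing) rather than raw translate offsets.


An I-beam lying along x, 2925 mm long. Overall section height 211 mm. Two flanges 270 mm wide (y) and 25 mm thick, one on the floor and one at the top; a web 8 mm thick runs between them, centred on the flange width.


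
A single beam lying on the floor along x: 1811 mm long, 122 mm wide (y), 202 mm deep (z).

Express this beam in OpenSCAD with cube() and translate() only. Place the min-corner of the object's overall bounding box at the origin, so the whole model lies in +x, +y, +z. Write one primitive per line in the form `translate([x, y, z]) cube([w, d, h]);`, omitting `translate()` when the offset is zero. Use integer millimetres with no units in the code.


cube([1811, 122, 202]);


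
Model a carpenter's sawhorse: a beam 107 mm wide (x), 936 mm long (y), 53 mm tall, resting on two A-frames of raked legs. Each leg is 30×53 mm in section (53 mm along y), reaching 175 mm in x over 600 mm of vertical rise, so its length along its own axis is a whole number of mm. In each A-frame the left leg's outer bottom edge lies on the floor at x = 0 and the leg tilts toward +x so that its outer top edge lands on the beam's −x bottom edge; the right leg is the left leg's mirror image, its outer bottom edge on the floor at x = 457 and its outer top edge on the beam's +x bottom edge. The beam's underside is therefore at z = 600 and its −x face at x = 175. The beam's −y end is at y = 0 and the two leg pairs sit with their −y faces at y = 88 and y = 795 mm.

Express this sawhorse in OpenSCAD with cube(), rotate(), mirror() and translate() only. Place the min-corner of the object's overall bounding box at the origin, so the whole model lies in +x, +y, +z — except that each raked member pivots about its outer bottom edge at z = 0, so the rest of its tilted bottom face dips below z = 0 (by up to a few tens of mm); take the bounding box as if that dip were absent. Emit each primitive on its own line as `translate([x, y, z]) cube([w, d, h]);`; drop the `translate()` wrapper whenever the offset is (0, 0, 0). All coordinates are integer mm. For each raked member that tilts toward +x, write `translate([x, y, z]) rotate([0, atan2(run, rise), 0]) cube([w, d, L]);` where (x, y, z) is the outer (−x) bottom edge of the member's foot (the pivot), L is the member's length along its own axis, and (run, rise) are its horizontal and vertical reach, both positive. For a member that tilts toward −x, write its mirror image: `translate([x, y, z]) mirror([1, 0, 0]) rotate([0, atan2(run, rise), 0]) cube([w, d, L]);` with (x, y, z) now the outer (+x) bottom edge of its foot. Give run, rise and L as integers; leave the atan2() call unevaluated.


translate([175, 0, 600]) cube([107, 936, 53]);
translate([0, 88, 0]) rotate([0, atan2(175, 600), 0]) cube([30, 53, 625]);
translate([457, 88, 0]) mirror([1, 0, 0]) rotate([0, atan2(175, 600), 0]) cube([30, 53, 625]);
translate([0, 795, 0]) rotate([0, atan2(175, 600), 0]) cube([30, 53, 625]);
translate([457, 795, 0]) mirror([1, 0, 0]) rotate([0, atan2(175, 600), 0]) cube([30, 53, 625]);


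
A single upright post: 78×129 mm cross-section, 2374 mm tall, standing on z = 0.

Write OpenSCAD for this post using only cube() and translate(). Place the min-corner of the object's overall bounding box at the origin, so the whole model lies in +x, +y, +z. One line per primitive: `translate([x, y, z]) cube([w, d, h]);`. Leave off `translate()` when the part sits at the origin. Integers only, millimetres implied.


cube([78, 129, 2374]);


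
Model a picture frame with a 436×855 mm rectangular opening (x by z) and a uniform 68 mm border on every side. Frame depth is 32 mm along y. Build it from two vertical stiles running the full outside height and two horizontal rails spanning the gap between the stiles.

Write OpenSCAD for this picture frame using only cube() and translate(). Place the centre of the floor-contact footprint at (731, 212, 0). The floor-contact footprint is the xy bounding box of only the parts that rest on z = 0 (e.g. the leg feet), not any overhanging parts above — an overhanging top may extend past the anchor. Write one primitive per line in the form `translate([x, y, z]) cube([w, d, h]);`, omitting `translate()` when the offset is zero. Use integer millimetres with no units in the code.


translate([445, 196, 0]) cube([68, 32, 991]);
translate([949, 196, 0]) cube([68, 32, 991]);
translate([513, 196, 0]) cube([436, 32, 68]);
translate([513, 196, 923]) cube([436, 32, 68]);


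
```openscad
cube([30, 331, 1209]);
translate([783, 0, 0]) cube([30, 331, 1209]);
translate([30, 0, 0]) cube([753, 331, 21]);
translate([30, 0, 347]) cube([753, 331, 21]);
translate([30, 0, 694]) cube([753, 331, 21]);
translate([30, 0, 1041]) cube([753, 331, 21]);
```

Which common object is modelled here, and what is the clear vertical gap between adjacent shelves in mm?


A bookshelf. The clear shelf gap is 326 mm.

Two tall side panels with 4 horizontal boards between them — a bookshelf. The first two shelf undersides are at z = 0 and z = 347; with shelf thickness 21, the clear gap is 347 − 0 − 21 = 326 mm.


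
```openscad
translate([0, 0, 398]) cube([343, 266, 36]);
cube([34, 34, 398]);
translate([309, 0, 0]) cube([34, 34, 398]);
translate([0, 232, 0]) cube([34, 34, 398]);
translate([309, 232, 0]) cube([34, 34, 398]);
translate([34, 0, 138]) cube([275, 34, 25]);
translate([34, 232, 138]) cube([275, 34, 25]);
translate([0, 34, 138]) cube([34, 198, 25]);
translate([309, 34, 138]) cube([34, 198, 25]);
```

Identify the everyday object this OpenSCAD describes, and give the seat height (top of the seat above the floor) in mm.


A stool. The seat height is 434 mm.

A 343×266×36 slab at z = 398 on four corner posts — a stool. The seat top is 398 + 36 = 434 mm.


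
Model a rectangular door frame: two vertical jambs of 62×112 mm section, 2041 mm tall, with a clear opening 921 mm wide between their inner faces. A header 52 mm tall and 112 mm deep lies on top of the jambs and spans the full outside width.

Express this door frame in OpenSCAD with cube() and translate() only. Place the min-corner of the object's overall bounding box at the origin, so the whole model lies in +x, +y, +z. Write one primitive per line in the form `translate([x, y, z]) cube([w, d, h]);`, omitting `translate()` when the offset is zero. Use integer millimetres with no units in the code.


cube([62, 112, 2041]);
translate([983, 0, 0]) cube([62, 112, 2041]);
translate([0, 0, 2041]) cube([1045, 112, 52]);


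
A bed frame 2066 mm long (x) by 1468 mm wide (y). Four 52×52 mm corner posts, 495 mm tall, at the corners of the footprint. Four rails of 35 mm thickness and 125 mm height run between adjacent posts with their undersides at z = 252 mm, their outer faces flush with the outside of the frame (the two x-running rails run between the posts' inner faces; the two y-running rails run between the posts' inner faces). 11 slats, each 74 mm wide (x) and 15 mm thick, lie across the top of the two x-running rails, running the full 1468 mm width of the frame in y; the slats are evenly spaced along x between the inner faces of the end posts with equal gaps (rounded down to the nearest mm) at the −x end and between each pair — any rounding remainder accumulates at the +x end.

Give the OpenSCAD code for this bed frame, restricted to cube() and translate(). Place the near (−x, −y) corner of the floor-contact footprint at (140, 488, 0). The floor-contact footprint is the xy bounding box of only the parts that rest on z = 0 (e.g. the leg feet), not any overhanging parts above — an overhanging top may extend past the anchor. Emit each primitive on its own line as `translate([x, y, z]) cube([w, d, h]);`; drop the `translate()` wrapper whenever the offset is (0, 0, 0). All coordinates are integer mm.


// slat z = rail_z + rail_h = 252 + 125 = 377
// slat gap = ⌊(1962 − 11·74) / 12⌋ = 95
translate([140, 488, 0]) cube([52, 52, 495]);
translate([140, 1904, 0]) cube([52, 52, 495]);
translate([2154, 488, 0]) cube([52, 52, 495]);
translate([2154, 1904, 0]) cube([52, 52, 495]);
translate([192, 488, 252]) cube([1962, 35, 125]);
translate([192, 1921, 252]) cube([1962, 35, 125]);
translate([140, 540, 252]) cube([35, 1364, 125]);
translate([2171, 540, 252]) cube([35, 1364, 125]);
translate([287, 488, 377]) cube([74, 1468, 15]);
translate([456, 488, 377]) cube([74, 1468, 15]);
translate([625, 488, 377]) cube([74, 1468, 15]);
translate([794, 488, 377]) cube([74, 1468, 15]);
translate([963, 488, 377]) cube([74, 1468, 15]);
translate([1132, 488, 377]) cube([74, 1468, 15]);
translate([1301, 488, 377]) cube([74, 1468, 15]);
translate([1470, 488, 377]) cube([74, 1468, 15]);
translate([1639, 488, 377]) cube([74, 1468, 15]);
translate([1808, 488, 377]) cube([74, 1468, 15]);
translate([1977, 488, 377]) cube([74, 1468, 15]);


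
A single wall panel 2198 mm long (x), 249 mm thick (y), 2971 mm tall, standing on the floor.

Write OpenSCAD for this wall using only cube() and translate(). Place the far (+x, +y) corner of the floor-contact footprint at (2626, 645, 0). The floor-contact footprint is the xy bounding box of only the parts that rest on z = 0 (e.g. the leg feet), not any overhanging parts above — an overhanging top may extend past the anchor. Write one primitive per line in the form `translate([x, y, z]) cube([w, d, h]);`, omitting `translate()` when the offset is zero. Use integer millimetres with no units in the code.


translate([428, 396, 0]) cube([2198, 249, 2971]);


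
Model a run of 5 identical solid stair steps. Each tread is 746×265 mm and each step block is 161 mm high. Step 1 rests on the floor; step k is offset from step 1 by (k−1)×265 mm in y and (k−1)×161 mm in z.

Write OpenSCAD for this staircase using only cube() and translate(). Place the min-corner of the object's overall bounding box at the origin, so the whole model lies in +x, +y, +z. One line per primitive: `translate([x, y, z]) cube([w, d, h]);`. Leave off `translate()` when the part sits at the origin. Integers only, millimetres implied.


cube([746, 265, 161]);
translate([0, 265, 161]) cube([746, 265, 161]);
translate([0, 530, 322]) cube([746, 265, 161]);
translate([0, 795, 483]) cube([746, 265, 161]);
translate([0, 1060, 644]) cube([746, 265, 161]);


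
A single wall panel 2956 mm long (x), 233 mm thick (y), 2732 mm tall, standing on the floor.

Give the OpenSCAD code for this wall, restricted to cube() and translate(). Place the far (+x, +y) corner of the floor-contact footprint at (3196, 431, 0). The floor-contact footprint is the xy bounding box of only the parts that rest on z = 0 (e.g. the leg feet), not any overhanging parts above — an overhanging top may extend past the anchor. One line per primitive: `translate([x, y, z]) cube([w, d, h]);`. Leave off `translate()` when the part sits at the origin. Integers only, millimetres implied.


translate([240, 198, 0]) cube([2956, 233, 2732]);


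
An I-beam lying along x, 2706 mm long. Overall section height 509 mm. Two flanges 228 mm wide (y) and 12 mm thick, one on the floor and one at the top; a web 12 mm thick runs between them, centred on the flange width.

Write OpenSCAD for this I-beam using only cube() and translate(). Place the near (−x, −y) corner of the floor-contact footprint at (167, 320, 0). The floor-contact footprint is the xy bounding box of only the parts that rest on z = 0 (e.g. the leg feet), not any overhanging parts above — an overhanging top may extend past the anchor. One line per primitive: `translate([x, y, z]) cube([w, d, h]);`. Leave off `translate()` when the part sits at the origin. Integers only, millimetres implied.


translate([167, 320, 0]) cube([2706, 228, 12]);
translate([167, 428, 12]) cube([2706, 12, 485]);
translate([167, 320, 497]) cube([2706, 228, 12]);


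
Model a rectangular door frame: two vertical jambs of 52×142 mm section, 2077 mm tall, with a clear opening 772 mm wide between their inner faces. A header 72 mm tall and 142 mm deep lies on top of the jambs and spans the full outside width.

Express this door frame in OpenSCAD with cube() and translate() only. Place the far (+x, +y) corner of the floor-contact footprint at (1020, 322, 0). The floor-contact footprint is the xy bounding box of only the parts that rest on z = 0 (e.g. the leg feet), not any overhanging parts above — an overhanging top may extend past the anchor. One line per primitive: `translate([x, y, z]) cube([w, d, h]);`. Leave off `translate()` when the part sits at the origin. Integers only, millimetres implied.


translate([144, 180, 0]) cube([52, 142, 2077]);
translate([968, 180, 0]) cube([52, 142, 2077]);
translate([144, 180, 2077]) cube([876, 142, 72]);


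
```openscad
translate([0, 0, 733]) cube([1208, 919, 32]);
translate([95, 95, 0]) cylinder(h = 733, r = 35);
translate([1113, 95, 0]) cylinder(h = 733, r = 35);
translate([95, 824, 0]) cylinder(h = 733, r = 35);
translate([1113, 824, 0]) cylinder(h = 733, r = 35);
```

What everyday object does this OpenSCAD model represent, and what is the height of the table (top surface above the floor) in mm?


A table. The table height is 765 mm.

A 1208×919×32 slab sits at z = 733 on four Ø70 mm round legs — a table. The top surface is at 733 + 32 = 765 mm.


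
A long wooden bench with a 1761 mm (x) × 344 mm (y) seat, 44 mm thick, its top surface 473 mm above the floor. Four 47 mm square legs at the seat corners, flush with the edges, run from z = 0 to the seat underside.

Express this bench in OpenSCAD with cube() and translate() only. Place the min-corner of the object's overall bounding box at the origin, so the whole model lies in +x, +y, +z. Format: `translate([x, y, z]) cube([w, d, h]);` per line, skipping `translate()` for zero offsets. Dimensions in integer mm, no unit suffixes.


translate([0, 0, 429]) cube([1761, 344, 44]);
cube([47, 47, 429]);
translate([0, 297, 0]) cube([47, 47, 429]);
translate([1714, 0, 0]) cube([47, 47, 429]);
translate([1714, 297, 0]) cube([47, 47, 429]);


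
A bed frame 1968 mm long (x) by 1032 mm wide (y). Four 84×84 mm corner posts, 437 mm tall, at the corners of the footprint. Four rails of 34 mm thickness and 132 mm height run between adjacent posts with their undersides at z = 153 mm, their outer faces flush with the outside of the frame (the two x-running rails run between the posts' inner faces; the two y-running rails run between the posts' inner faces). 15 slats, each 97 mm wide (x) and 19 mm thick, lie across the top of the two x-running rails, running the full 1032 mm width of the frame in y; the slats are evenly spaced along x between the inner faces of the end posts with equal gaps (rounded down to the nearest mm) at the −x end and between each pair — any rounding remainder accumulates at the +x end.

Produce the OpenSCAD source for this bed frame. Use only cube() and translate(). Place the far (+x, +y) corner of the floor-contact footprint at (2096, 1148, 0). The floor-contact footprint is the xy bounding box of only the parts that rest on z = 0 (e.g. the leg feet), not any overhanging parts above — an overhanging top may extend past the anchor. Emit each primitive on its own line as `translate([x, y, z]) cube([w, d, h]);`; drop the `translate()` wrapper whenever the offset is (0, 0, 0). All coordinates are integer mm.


translate([128, 116, 0]) cube([84, 84, 437]);
translate([128, 1064, 0]) cube([84, 84, 437]);
translate([2012, 116, 0]) cube([84, 84, 437]);
translate([2012, 1064, 0]) cube([84, 84, 437]);
translate([212, 116, 153]) cube([1800, 34, 132]);
translate([212, 1114, 153]) cube([1800, 34, 132]);
translate([128, 200, 153]) cube([34, 864, 132]);
translate([2062, 200, 153]) cube([34, 864, 132]);
translate([233, 116, 285]) cube([97, 1032, 19]);
translate([351, 116, 285]) cube([97, 1032, 19]);
translate([469, 116, 285]) cube([97, 1032, 19]);
translate([587, 116, 285]) cube([97, 1032, 19]);
translate([705, 116, 285]) cube([97, 1032, 19]);
translate([823, 116, 285]) cube([97, 1032, 19]);
translate([941, 116, 285]) cube([97, 1032, 19]);
translate([1059, 116, 285]) cube([97, 1032, 19]);
translate([1177, 116, 285]) cube([97, 1032, 19]);
translate([1295, 116, 285]) cube([97, 1032, 19]);
translate([1413, 116, 285]) cube([97, 1032, 19]);
translate([1531, 116, 285]) cube([97, 1032, 19]);
translate([1649, 116, 285]) cube([97, 1032, 19]);
translate([1767, 116, 285]) cube([97, 1032, 19]);
translate([1885, 116, 285]) cube([97, 1032, 19]);


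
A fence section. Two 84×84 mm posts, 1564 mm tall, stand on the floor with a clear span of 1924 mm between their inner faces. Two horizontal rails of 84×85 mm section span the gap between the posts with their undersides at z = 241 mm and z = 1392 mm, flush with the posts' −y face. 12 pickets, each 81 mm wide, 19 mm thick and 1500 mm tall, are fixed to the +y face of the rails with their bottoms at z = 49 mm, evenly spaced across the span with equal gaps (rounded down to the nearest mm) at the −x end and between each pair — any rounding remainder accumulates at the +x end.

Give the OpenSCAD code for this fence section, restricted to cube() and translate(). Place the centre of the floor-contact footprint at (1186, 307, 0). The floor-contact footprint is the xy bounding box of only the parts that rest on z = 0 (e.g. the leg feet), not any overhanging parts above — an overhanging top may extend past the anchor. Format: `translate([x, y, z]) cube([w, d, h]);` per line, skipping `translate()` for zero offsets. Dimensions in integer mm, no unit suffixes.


translate([140, 265, 0]) cube([84, 84, 1564]);
translate([2148, 265, 0]) cube([84, 84, 1564]);
translate([224, 265, 241]) cube([1924, 84, 85]);
translate([224, 265, 1392]) cube([1924, 84, 85]);
translate([297, 349, 49]) cube([81, 19, 1500]);
translate([451, 349, 49]) cube([81, 19, 1500]);
translate([605, 349, 49]) cube([81, 19, 1500]);
translate([759, 349, 49]) cube([81, 19, 1500]);
translate([913, 349, 49]) cube([81, 19, 1500]);
translate([1067, 349, 49]) cube([81, 19, 1500]);
translate([1221, 349, 49]) cube([81, 19, 1500]);
translate([1375, 349, 49]) cube([81, 19, 1500]);
translate([1529, 349, 49]) cube([81, 19, 1500]);
translate([1683, 349, 49]) cube([81, 19, 1500]);
translate([1837, 349, 49]) cube([81, 19, 1500]);
translate([1991, 349, 49]) cube([81, 19, 1500]);


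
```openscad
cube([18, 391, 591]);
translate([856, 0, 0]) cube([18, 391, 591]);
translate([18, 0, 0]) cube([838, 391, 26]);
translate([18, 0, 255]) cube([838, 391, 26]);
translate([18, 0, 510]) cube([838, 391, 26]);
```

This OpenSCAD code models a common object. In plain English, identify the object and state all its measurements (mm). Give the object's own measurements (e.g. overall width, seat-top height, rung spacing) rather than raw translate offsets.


An open bookshelf. Two side panels, each 18 mm thick, 391 mm deep and 591 mm tall, stand 874 mm apart (outside-to-outside). Between them sit 3 shelves, each 26 mm thick and 391 mm deep, spanning the full gap between the sides. The bottom shelf rests on the floor (its underside at z = 0) and the clear gap between one shelf's top and the next shelf's underside is 229 mm.


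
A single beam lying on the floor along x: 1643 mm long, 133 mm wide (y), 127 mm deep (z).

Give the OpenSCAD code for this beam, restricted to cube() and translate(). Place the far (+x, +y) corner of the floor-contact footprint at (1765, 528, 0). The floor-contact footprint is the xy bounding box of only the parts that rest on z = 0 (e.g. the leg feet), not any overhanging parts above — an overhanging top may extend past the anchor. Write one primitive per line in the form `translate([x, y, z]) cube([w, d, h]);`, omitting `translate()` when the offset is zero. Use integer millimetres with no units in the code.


translate([122, 395, 0]) cube([1643, 133, 127]);


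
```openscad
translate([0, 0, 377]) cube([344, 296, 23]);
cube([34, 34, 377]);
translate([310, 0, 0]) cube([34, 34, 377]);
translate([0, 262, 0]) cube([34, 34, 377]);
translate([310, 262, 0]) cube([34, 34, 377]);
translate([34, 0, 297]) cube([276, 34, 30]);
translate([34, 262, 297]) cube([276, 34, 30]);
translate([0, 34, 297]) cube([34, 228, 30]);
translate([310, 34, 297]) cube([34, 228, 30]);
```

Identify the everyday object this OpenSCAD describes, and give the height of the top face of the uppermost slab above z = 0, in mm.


A stool. The seat height is 400 mm.

A 344×296×23 slab at z = 377 on four corner posts — a stool. The seat top is 377 + 23 = 400 mm.


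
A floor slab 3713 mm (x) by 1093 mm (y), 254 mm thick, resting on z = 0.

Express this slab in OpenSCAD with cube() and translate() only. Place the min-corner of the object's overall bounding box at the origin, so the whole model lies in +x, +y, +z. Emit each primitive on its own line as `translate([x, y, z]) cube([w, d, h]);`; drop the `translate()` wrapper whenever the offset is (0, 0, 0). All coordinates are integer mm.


cube([3713, 1093, 254]);


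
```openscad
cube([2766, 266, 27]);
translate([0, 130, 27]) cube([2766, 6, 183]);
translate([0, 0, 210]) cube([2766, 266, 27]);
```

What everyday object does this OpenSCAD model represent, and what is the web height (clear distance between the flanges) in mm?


An I-beam. The web height is 183 mm.

Two wide flanges with a thin centred web — an I-beam. Overall 237 mm minus two 27 mm flanges gives a web of 237 − 2·27 = 183 mm.


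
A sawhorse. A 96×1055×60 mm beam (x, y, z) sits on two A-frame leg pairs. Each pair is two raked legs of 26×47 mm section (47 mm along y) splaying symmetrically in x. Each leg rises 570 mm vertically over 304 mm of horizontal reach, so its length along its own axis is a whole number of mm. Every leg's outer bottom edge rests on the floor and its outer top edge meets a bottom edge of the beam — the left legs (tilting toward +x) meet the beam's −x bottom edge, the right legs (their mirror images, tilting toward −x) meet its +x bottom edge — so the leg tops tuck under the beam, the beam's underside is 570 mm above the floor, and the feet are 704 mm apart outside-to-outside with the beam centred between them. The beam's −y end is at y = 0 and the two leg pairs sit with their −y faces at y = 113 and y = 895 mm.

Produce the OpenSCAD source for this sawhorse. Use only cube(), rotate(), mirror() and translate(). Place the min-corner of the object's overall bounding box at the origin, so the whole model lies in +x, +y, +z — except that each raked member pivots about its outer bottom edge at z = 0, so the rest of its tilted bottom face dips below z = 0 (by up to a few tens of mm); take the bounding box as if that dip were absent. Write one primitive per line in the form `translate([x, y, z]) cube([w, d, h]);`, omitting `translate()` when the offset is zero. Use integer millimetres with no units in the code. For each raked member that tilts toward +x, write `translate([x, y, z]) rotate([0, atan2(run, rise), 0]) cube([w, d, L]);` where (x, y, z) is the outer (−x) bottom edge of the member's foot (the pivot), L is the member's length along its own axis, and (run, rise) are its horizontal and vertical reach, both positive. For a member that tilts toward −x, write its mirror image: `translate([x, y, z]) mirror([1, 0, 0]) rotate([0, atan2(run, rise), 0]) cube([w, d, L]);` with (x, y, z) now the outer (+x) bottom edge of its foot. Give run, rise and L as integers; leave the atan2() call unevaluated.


// leg length = √(304² + 570²) = 646
// right-leg outer foot x = 2·304 + 96 = 704
// beam min-corner = (304, 0, 570)
translate([304, 0, 570]) cube([96, 1055, 60]);
translate([0, 113, 0]) rotate([0, atan2(304, 570), 0]) cube([26, 47, 646]);
translate([704, 113, 0]) mirror([1, 0, 0]) rotate([0, atan2(304, 570), 0]) cube([26, 47, 646]);
translate([0, 895, 0]) rotate([0, atan2(304, 570), 0]) cube([26, 47, 646]);
translate([704, 895, 0]) mirror([1, 0, 0]) rotate([0, atan2(304, 570), 0]) cube([26, 47, 646]);


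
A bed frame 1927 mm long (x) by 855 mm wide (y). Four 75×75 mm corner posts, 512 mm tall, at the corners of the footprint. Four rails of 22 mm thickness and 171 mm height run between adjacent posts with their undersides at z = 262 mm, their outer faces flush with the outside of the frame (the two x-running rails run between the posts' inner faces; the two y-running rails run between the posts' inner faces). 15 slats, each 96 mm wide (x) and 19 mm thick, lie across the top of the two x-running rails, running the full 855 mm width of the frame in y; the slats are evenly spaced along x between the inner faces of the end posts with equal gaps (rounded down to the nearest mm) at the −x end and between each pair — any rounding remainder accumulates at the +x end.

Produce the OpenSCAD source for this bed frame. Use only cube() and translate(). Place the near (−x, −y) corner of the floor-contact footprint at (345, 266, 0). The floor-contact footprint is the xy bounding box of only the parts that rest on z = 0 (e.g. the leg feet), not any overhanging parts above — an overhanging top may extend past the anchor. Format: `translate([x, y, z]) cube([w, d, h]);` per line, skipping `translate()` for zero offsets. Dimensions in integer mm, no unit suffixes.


translate([345, 266, 0]) cube([75, 75, 512]);
translate([345, 1046, 0]) cube([75, 75, 512]);
translate([2197, 266, 0]) cube([75, 75, 512]);
translate([2197, 1046, 0]) cube([75, 75, 512]);
translate([420, 266, 262]) cube([1777, 22, 171]);
translate([420, 1099, 262]) cube([1777, 22, 171]);
translate([345, 341, 262]) cube([22, 705, 171]);
translate([2250, 341, 262]) cube([22, 705, 171]);
translate([441, 266, 433]) cube([96, 855, 19]);
translate([558, 266, 433]) cube([96, 855, 19]);
translate([675, 266, 433]) cube([96, 855, 19]);
translate([792, 266, 433]) cube([96, 855, 19]);
translate([909, 266, 433]) cube([96, 855, 19]);
translate([1026, 266, 433]) cube([96, 855, 19]);
translate([1143, 266, 433]) cube([96, 855, 19]);
translate([1260, 266, 433]) cube([96, 855, 19]);
translate([1377, 266, 433]) cube([96, 855, 19]);
translate([1494, 266, 433]) cube([96, 855, 19]);
translate([1611, 266, 433]) cube([96, 855, 19]);
translate([1728, 266, 433]) cube([96, 855, 19]);
translate([1845, 266, 433]) cube([96, 855, 19]);
translate([1962, 266, 433]) cube([96, 855, 19]);
translate([2079, 266, 433]) cube([96, 855, 19]);


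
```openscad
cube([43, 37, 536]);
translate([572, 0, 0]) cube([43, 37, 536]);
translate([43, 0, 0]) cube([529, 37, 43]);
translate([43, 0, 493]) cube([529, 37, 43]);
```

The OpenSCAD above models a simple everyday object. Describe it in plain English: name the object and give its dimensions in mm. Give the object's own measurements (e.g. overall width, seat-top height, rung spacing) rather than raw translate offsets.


A rectangular picture frame lying in the x–z plane (depth along y). The opening is 529 mm wide (x) by 450 mm tall (z), surrounded by a border 43 mm wide on all four sides. The frame is 37 mm deep and is made of two full-height vertical stiles with two horizontal rails fitted between them.


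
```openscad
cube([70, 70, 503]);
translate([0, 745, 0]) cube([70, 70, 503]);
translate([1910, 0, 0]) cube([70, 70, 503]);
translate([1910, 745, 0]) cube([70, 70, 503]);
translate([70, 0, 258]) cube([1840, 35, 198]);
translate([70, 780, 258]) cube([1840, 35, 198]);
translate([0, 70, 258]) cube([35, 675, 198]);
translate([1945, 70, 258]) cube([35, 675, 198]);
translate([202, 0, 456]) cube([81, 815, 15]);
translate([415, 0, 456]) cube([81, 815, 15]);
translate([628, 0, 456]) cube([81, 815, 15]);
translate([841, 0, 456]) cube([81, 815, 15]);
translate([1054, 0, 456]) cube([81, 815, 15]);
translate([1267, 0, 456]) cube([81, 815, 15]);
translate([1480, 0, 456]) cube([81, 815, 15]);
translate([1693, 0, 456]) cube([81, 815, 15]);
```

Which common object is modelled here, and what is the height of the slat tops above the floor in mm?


A bed frame. The slat-top height is 471 mm.

Four posts, four rails, and a row of slats — a bed frame. Slats sit on the rails at z = 258 + 198 = 456; with slat thickness 15, the top is 471 mm.


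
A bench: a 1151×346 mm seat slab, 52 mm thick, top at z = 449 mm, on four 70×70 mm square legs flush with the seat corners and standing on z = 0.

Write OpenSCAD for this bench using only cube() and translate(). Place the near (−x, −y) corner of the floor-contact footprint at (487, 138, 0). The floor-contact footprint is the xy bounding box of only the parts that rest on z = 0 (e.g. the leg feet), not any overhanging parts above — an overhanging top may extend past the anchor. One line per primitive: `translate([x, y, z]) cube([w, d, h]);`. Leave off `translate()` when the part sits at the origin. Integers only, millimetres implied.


translate([487, 138, 397]) cube([1151, 346, 52]);
translate([487, 138, 0]) cube([70, 70, 397]);
translate([487, 414, 0]) cube([70, 70, 397]);
translate([1568, 138, 0]) cube([70, 70, 397]);
translate([1568, 414, 0]) cube([70, 70, 397]);


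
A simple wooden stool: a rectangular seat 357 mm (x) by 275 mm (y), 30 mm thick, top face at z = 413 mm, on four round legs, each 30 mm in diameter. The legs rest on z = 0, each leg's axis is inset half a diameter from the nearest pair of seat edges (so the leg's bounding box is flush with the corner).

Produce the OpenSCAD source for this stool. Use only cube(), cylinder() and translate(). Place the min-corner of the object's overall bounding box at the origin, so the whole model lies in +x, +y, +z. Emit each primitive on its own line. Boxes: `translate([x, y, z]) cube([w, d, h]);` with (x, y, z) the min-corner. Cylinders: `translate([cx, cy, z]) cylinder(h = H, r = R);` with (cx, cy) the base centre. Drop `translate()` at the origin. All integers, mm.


translate([0, 0, 383]) cube([357, 275, 30]);
translate([15, 15, 0]) cylinder(h = 383, r = 15);
translate([342, 15, 0]) cylinder(h = 383, r = 15);
translate([15, 260, 0]) cylinder(h = 383, r = 15);
translate([342, 260, 0]) cylinder(h = 383, r = 15);


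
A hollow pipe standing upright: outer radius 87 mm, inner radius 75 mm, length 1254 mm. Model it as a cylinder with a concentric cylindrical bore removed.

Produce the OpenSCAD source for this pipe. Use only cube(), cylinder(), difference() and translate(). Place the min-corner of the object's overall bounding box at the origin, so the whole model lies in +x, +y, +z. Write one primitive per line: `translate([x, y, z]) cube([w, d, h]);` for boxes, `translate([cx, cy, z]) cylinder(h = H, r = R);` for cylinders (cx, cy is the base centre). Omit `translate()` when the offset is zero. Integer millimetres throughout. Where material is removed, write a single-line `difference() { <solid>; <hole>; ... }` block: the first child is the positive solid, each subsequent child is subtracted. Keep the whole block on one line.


difference() { translate([87, 87, 0]) cylinder(h = 1254, r = 87); translate([87, 87, 0]) cylinder(h = 1254, r = 75); }


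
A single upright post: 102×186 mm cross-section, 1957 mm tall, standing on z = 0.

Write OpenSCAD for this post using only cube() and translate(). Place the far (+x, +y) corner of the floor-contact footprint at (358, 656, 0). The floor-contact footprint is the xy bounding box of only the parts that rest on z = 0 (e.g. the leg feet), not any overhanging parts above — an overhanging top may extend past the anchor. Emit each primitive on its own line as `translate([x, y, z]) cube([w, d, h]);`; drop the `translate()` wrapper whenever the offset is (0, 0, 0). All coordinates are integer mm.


translate([256, 470, 0]) cube([102, 186, 1957]);


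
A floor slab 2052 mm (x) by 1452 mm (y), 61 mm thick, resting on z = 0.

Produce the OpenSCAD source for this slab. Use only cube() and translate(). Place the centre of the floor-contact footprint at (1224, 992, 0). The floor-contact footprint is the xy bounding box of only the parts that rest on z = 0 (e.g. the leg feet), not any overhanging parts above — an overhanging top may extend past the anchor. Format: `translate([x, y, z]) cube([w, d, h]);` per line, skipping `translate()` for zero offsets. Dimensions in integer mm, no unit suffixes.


translate([198, 266, 0]) cube([2052, 1452, 61]);


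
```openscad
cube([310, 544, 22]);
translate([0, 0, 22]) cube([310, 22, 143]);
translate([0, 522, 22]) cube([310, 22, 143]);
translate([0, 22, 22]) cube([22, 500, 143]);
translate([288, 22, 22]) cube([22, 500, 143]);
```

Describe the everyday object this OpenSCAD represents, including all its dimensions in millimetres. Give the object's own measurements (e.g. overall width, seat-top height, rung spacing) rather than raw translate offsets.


An open-topped rectangular box: outside dimensions 310×544×165 mm, with a uniform wall and base thickness of 22 mm. The base is a full 310×544 slab on the floor; four walls sit on top of the base. The front and back walls (the −y and +y sides) span the full width; the two side walls fit between them.


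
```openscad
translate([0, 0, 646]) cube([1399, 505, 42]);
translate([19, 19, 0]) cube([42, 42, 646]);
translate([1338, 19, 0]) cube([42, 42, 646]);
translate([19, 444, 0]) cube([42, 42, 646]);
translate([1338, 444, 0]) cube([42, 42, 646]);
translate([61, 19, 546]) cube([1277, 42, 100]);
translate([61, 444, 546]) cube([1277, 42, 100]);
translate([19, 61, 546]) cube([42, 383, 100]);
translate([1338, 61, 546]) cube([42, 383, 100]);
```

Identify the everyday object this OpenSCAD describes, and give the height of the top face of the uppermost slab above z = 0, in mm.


A table. The table height is 688 mm.

A 1399×505×42 slab sits at z = 646 on four 42 mm square posts — a table. The top surface is at 646 + 42 = 688 mm.


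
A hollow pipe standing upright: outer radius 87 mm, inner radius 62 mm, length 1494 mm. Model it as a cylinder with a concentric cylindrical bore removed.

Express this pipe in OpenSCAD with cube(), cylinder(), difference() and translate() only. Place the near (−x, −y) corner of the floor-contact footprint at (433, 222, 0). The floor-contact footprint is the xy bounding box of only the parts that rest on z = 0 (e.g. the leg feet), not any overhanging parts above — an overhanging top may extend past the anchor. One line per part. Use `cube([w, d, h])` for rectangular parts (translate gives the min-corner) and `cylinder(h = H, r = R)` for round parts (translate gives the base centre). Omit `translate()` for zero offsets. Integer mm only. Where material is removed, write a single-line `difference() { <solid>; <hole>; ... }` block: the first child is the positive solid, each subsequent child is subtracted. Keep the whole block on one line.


difference() { translate([520, 309, 0]) cylinder(h = 1494, r = 87); translate([520, 309, 0]) cylinder(h = 1494, r = 62); }
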